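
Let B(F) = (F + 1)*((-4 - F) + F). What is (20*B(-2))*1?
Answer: 80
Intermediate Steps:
B(F) = -4 - 4*F (B(F) = (1 + F)*(-4) = -4 - 4*F)
(20*B(-2))*1 = (20*(-4 - 4*(-2)))*1 = (20*(-4 + 8))*1 = (20*4)*1 = 80*1 = 80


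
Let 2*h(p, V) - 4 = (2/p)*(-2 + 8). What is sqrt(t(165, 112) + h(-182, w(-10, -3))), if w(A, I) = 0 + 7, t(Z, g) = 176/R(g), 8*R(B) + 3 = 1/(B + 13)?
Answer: I*sqrt(1121508479)/1547 ≈ 21.648*I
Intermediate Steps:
R(B) = -3/8 + 1/(8*(13 + B)) (R(B) = -3/8 + 1/(8*(B + 13)) = -3/8 + 1/(8*(13 + B)))
t(Z, g) = 1408*(13 + g)/(-38 - 3*g) (t(Z, g) = 176/(((-38 - 3*g)/(8*(13 + g)))) = 176*(8*(13 + g)/(-38 - 3*g)) = 1408*(13 + g)/(-38 - 3*g))
w(A, I) = 7
h(p, V) = 2 + 6/p (h(p, V) = 2 + ((2/p)*(-2 + 8))/2 = 2 + ((2/p)*6)/2 = 2 + (12/p)/2 = 2 + 6/p)
sqrt(t(165, 112) + h(-182, w(-10, -3))) = sqrt(1408*(-13 - 1*112)/(38 + 3*112) + (2 + 6/(-182))) = sqrt(1408*(-13 - 112)/(38 + 336) + (2 + 6*(-1/182))) = sqrt(1408*(-125)/374 + (2 - 3/91)) = sqrt(1408*(1/374)*(-125) + 179/91) = sqrt(-8000/17 + 179/91) = sqrt(-724957/1547) = I*sqrt(1121508479)/1547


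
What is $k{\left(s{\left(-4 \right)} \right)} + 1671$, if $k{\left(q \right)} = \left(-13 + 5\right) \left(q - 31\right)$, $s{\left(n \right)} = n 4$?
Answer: $2047$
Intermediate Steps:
$s{\left(n \right)} = 4 n$
$k{\left(q \right)} = 248 - 8 q$ ($k{\left(q \right)} = - 8 \left(-31 + q\right) = 248 - 8 q$)
$k{\left(s{\left(-4 \right)} \right)} + 1671 = \left(248 - 8 \cdot 4 \left(-4\right)\right) + 1671 = \left(248 - -128\right) + 1671 = \left(248 + 128\right) + 1671 = 376 + 1671 = 2047$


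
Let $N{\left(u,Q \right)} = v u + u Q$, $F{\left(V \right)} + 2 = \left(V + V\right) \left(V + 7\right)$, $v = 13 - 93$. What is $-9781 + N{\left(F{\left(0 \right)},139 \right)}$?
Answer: $-9899$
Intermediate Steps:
$v = -80$
$F{\left(V \right)} = -2 + 2 V \left(7 + V\right)$ ($F{\left(V \right)} = -2 + \left(V + V\right) \left(V + 7\right) = -2 + 2 V \left(7 + V\right)$)
$N{\left(u,Q \right)} = - 80 u + Q u$ ($N{\left(u,Q \right)} = - 80 u + u Q = - 80 u + Q u$)
$-9781 + N{\left(F{\left(0 \right)},139 \right)} = -9781 + \left(-2 + 2 \cdot 0^{2} + 14 \cdot 0\right) \left(-80 + 139\right) = -9781 + \left(-2 + 2 \cdot 0 + 0\right) 59 = -9781 + \left(-2 + 0 + 0\right) 59 = -9781 - 118 = -9899$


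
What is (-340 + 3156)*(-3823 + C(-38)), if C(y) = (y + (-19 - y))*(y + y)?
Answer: -6699264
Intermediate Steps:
C(y) = -38*y
(-340 + 3156)*(-3823 + C(-38)) = (-340 + 3156)*(-3823 - 38*(-38)) = 2816*(-3823 + 1444) = 2816*(-2379) = -6699264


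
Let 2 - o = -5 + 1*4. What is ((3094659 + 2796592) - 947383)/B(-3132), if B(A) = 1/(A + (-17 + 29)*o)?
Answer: -15306215328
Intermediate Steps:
o = 3 (o = 2 - (-5 + 1*4) = 2 - (-5 + 4) = 2 - 1*(-1) = 2 + 1 = 3)
B(A) = 1/(36 + A) (B(A) = 1/(A + (-17 + 29)*3) = 1/(A + 12*3) = 1/(A + 36) = 1/(36 + A))
((3094659 + 2796592) - 947383)/B(-3132) = ((3094659 + 2796592) - 947383)/(1/(36 - 3132)) = (5891251 - 947383)/(1/(-3096)) = 4943868/(-1/3096) = 4943868*(-3096) = -15306215328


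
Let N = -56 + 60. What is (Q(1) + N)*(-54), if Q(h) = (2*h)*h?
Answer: -324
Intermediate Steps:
Q(h) = 2*h**2
N = 4
(Q(1) + N)*(-54) = (2*1**2 + 4)*(-54) = (2*1 + 4)*(-54) = (2 + 4)*(-54) = 6*(-54) = -324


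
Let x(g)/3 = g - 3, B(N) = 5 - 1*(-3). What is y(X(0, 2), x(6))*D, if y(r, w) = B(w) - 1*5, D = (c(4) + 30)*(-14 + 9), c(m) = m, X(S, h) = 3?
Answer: -510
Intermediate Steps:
B(N) = 8 (B(N) = 5 + 3 = 8)
x(g) = -9 + 3*g (x(g) = 3*(g - 3) = 3*(-3 + g) = -9 + 3*g)
D = -170 (D = (4 + 30)*(-14 + 9) = 34*(-5) = -170)
y(r, w) = 3 (y(r, w) = 8 - 1*5 = 8 - 5 = 3)
y(X(0, 2), x(6))*D = 3*(-170) = -510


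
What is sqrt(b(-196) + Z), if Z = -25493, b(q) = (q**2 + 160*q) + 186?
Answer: I*sqrt(18251) ≈ 135.1*I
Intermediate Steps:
b(q) = 186 + q**2 + 160*q
sqrt(b(-196) + Z) = sqrt((186 + (-196)**2 + 160*(-196)) - 25493) = sqrt((186 + 38416 - 31360) - 25493) = sqrt(7242 - 25493) = sqrt(-18251) = I*sqrt(18251)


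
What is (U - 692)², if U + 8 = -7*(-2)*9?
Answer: 329476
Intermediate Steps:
U = 118 (U = -8 - 7*(-2)*9 = -8 + 14*9 = -8 + 126 = 118)
(U - 692)² = (118 - 692)² = (-574)² = 329476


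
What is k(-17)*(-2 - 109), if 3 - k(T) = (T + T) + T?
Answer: -5994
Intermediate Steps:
k(T) = 3 - 3*T (k(T) = 3 - ((T + T) + T) = 3 - (2*T + T) = 3 - 3*T)
k(-17)*(-2 - 109) = (3 - 3*(-17))*(-2 - 109) = (3 + 51)*(-111) = 54*(-111) = -5994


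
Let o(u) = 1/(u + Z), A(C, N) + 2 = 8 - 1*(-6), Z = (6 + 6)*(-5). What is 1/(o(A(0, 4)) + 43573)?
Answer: 48/2091503 ≈ 2.2950e-5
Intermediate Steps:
Z = -60 (Z = 12*(-5) = -60)
A(C, N) = 12 (A(C, N) = -2 + (8 - 1*(-6)) = -2 + (8 + 6) = -2 + 14 = 12)
o(u) = 1/(-60 + u) (o(u) = 1/(u - 60) = 1/(-60 + u))
1/(o(A(0, 4)) + 43573) = 1/(1/(-60 + 12) + 43573) = 1/(1/(-48) + 43573) = 1/(-1/48 + 43573) = 1/(2091503/48) = 48/2091503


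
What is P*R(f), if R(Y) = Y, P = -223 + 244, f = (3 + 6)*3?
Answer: 567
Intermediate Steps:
f = 27 (f = 9*3 = 27)
P = 21
P*R(f) = 21*27 = 567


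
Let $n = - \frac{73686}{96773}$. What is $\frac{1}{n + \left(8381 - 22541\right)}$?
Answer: $- \frac{96773}{1370379366} \approx -7.0618 \cdot 10^{-5}$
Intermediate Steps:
$n = - \frac{73686}{96773}$ ($n = \left(-73686\right) \frac{1}{96773} = - \frac{73686}{96773} \approx -0.76143$)
$\frac{1}{n + \left(8381 - 22541\right)} = \frac{1}{- \frac{73686}{96773} + \left(8381 - 22541\right)} = \frac{1}{- \frac{73686}{96773} - 14160} = \frac{1}{- \frac{1370379366}{96773}} = - \frac{96773}{1370379366}$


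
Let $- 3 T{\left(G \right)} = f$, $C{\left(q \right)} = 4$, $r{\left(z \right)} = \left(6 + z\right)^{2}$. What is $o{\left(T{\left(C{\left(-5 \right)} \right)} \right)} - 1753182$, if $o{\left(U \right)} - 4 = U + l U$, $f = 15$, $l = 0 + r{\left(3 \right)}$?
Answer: $-1753588$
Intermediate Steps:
$l = 81$ ($l = 0 + \left(6 + 3\right)^{2} = 0 + 9^{2} = 0 + 81 = 81$)
$T{\left(G \right)} = -5$ ($T{\left(G \right)} = \left(- \frac{1}{3}\right) 15 = -5$)
$o{\left(U \right)} = 4 + 82 U$ ($o{\left(U \right)} = 4 + \left(U + 81 U\right) = 4 + 82 U$)
$o{\left(T{\left(C{\left(-5 \right)} \right)} \right)} - 1753182 = \left(4 + 82 \left(-5\right)\right) - 1753182 = \left(4 - 410\right) - 1753182 = -406 - 1753182 = -1753588$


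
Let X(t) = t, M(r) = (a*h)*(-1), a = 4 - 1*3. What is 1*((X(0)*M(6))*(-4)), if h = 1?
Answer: 0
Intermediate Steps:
a = 1 (a = 4 - 3 = 1)
M(r) = -1 (M(r) = (1*1)*(-1) = 1*(-1) = -1)
1*((X(0)*M(6))*(-4)) = 1*((0*(-1))*(-4)) = 1*(0*(-4)) = 1*0 = 0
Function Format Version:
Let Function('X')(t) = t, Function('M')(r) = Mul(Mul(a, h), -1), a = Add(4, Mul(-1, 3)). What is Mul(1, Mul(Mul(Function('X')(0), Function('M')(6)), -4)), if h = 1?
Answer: 0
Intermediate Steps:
a = 1 (a = Add(4, -3) = 1)
Function('M')(r) = -1 (Function('M')(r) = Mul(Mul(1, 1), -1) = Mul(1, -1) = -1)
Mul(1, Mul(Mul(Function('X')(0), Function('M')(6)), -4)) = Mul(1, Mul(Mul(0, -1), -4)) = Mul(1, Mul(0, -4)) = Mul(1, 0) = 0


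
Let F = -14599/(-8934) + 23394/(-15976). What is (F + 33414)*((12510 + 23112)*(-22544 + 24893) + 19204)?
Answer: 49894843513936659491/17841198 ≈ 2.7966e+12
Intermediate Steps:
F = 6057907/35682396 (F = -14599*(-1/8934) + 23394*(-1/15976) = 14599/8934 - 11697/7988 = 6057907/35682396 ≈ 0.16977)
(F + 33414)*((12510 + 23112)*(-22544 + 24893) + 19204) = (6057907/35682396 + 33414)*((12510 + 23112)*(-22544 + 24893) + 19204) = 1192297637851*(35622*2349 + 19204)/35682396 = 1192297637851*(83676078 + 19204)/35682396 = (1192297637851/35682396)*83695282 = 49894843513936659491/17841198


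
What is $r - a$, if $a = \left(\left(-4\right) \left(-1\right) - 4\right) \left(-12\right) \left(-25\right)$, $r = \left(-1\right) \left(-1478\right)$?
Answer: $1478$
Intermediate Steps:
$r = 1478$
$a = 0$ ($a = \left(4 - 4\right) \left(-12\right) \left(-25\right) = 0 \left(-12\right) \left(-25\right) = 0 \left(-25\right) = 0$)
$r - a = 1478 - 0 = 1478 + 0 = 1478$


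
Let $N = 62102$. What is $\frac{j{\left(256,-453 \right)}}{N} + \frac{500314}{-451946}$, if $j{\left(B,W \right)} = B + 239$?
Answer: $- \frac{15423393379}{14033375246} \approx -1.0991$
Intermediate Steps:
$j{\left(B,W \right)} = 239 + B$
$\frac{j{\left(256,-453 \right)}}{N} + \frac{500314}{-451946} = \frac{239 + 256}{62102} + \frac{500314}{-451946} = 495 \cdot \frac{1}{62102} + 500314 \left(- \frac{1}{451946}\right) = \frac{495}{62102} - \frac{250157}{225973} = - \frac{15423393379}{14033375246}$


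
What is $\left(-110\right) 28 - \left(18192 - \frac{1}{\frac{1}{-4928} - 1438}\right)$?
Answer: $- \frac{150743288408}{7086465} \approx -21272.0$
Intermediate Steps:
$\left(-110\right) 28 - \left(18192 - \frac{1}{\frac{1}{-4928} - 1438}\right) = -3080 - \left(18192 - \frac{1}{- \frac{1}{4928} - 1438}\right) = -3080 - \left(18192 - \frac{1}{- \frac{7086465}{4928}}\right) = -3080 - \left(18192 - - \frac{4928}{7086465}\right) = -3080 - \left(18192 + \frac{4928}{7086465}\right) = -3080 - \frac{128916976208}{7086465} = - \frac{150743288408}{7086465}$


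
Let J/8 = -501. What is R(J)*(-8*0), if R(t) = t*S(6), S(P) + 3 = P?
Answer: 0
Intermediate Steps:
J = -4008 (J = 8*(-501) = -4008)
S(P) = -3 + P
R(t) = 3*t (R(t) = t*(-3 + 6) = t*3 = 3*t)
R(J)*(-8*0) = (3*(-4008))*(-8*0) = -12024*0 = 0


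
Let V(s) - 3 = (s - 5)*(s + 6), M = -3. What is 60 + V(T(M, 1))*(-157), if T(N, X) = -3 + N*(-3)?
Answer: -2295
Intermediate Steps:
T(N, X) = -3 - 3*N
V(s) = 3 + (-5 + s)*(6 + s) (V(s) = 3 + (s - 5)*(s + 6) = 3 + (-5 + s)*(6 + s))
60 + V(T(M, 1))*(-157) = 60 + (-27 + (-3 - 3*(-3)) + (-3 - 3*(-3))**2)*(-157) = 60 + (-27 + (-3 + 9) + (-3 + 9)**2)*(-157) = 60 + (-27 + 6 + 6**2)*(-157) = 60 + (-27 + 6 + 36)*(-157) = 60 + 15*(-157) = 60 - 2355 = -2295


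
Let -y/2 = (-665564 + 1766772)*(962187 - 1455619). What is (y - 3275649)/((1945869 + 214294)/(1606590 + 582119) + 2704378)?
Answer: 2378555990398392667/5919098628165 ≈ 4.0184e+5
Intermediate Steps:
y = 1086742531712 (y = -2*(-665564 + 1766772)*(962187 - 1455619) = -2202416*(-493432) = -2*(-543371265856) = 1086742531712)
(y - 3275649)/((1945869 + 214294)/(1606590 + 582119) + 2704378) = (1086742531712 - 3275649)/((1945869 + 214294)/(1606590 + 582119) + 2704378) = 1086739256063/(2160163/2188709 + 2704378) = 1086739256063/(5919098628165/2188709) = 1086739256063*(2188709/5919098628165) = 2378555990398392667/5919098628165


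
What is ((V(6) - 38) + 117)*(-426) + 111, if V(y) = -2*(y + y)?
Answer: -23319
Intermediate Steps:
V(y) = -4*y
((V(6) - 38) + 117)*(-426) + 111 = ((-4*6 - 38) + 117)*(-426) + 111 = ((-24 - 38) + 117)*(-426) + 111 = (-62 + 117)*(-426) + 111 = 55*(-426) + 111 = -23430 + 111 = -23319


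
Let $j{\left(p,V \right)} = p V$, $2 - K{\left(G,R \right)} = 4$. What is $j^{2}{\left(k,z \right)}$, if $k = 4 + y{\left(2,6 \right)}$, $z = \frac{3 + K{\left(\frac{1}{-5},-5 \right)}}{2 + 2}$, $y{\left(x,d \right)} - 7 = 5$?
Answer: $16$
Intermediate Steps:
$y{\left(x,d \right)} = 12$ ($y{\left(x,d \right)} = 7 + 5 = 12$)
$K{\left(G,R \right)} = -2$ ($K{\left(G,R \right)} = 2 - 4 = -2$)
$z = \frac{1}{4}$ ($z = \frac{3 - 2}{2 + 2} = 1 \cdot \frac{1}{4} = \frac{1}{4} \approx 0.25$)
$k = 16$ ($k = 4 + 12 = 16$)
$j{\left(p,V \right)} = V p$
$j^{2}{\left(k,z \right)} = \left(\frac{1}{4} \cdot 16\right)^{2} = 4^{2} = 16$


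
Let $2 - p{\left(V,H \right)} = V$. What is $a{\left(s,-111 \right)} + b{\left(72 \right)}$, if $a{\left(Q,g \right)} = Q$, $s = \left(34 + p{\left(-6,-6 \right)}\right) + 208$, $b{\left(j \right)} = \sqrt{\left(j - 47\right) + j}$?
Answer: $250 + \sqrt{97} \approx 259.85$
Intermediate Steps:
$p{\left(V,H \right)} = 2 - V$
$b{\left(j \right)} = \sqrt{-47 + 2 j}$ ($b{\left(j \right)} = \sqrt{\left(j - 47\right) + j} = \sqrt{\left(-47 + j\right) + j} = \sqrt{-47 + 2 j}$)
$s = 250$ ($s = \left(34 + \left(2 - -6\right)\right) + 208 = \left(34 + \left(2 + 6\right)\right) + 208 = \left(34 + 8\right) + 208 = 42 + 208 = 250$)
$a{\left(s,-111 \right)} + b{\left(72 \right)} = 250 + \sqrt{-47 + 2 \cdot 72} = 250 + \sqrt{-47 + 144} = 250 + \sqrt{97}$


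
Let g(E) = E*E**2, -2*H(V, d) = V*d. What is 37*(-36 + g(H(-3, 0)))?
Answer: -1332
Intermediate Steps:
H(V, d) = -V*d/2
g(E) = E**3
37*(-36 + g(H(-3, 0))) = 37*(-36 + (-1/2*(-3)*0)**3) = 37*(-36 + 0**3) = 37*(-36 + 0) = 37*(-36) = -1332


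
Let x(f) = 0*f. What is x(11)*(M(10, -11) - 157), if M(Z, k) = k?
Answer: 0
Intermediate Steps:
x(f) = 0
x(11)*(M(10, -11) - 157) = 0*(-11 - 157) = 0*(-168) = 0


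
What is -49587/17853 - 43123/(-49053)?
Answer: -554172064/291914403 ≈ -1.8984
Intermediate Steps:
-49587/17853 - 43123/(-49053) = -49587*1/17853 - 43123*(-1/49053) = -16529/5951 + 43123/49053 = -554172064/291914403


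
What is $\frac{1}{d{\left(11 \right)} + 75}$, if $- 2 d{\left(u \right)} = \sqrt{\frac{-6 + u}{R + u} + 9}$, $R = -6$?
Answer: $\frac{30}{2249} + \frac{\sqrt{10}}{11245} \approx 0.01362$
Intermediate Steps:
$d{\left(u \right)} = - \frac{\sqrt{10}}{2}$ ($d{\left(u \right)} = - \frac{\sqrt{\frac{-6 + u}{-6 + u} + 9}}{2} = - \frac{\sqrt{1 + 9}}{2} = - \frac{\sqrt{10}}{2}$)
$\frac{1}{d{\left(11 \right)} + 75} = \frac{1}{- \frac{\sqrt{10}}{2} + 75} = \frac{1}{75 - \frac{\sqrt{10}}{2}}$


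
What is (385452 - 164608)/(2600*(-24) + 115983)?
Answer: 220844/53583 ≈ 4.1215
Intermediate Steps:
(385452 - 164608)/(2600*(-24) + 115983) = 220844/(-62400 + 115983) = 220844/53583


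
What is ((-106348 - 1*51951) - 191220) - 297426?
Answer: -646945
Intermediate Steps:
((-106348 - 1*51951) - 191220) - 297426 = ((-106348 - 51951) - 191220) - 297426 = (-158299 - 191220) - 297426 = -349519 - 297426 = -646945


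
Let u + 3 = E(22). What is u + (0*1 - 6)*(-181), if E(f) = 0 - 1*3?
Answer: 1080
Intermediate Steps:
E(f) = -3 (E(f) = 0 - 3 = -3)
u = -6 (u = -3 - 3 = -6)
u + (0*1 - 6)*(-181) = -6 + (0*1 - 6)*(-181) = -6 + (0 - 6)*(-181) = -6 - 6*(-181) = -6 + 1086 = 1080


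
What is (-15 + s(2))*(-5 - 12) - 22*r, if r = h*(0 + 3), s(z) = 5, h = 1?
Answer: 104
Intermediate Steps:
r = 3 (r = 1*(0 + 3) = 1*3 = 3)
(-15 + s(2))*(-5 - 12) - 22*r = (-15 + 5)*(-5 - 12) - 22*3 = -10*(-17) - 66 = 170 - 66 = 104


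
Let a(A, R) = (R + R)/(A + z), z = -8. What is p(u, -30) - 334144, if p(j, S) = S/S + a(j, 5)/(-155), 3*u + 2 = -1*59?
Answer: -880466799/2635 ≈ -3.3414e+5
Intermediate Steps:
a(A, R) = 2*R/(-8 + A) (a(A, R) = (R + R)/(A - 8) = (2*R)/(-8 + A) = 2*R/(-8 + A))
u = -61/3 (u = -⅔ + (-1*59)/3 = -⅔ + (⅓)*(-59) = -⅔ - 59/3 = -61/3 ≈ -20.333)
p(j, S) = 1 - 2/(31*(-8 + j)) (p(j, S) = S/S + (2*5/(-8 + j))/(-155) = 1 + (10/(-8 + j))*(-1/155) = 1 - 2/(31*(-8 + j)))
p(u, -30) - 334144 = (-250/31 - 61/3)/(-8 - 61/3) - 334144 = -2641/93/(-85/3) - 334144 = -3/85*(-2641/93) - 334144 = 2641/2635 - 334144 = -880466799/2635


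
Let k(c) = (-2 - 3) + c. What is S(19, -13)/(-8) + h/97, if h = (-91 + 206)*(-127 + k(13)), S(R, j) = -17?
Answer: -107831/776 ≈ -138.96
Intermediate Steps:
k(c) = -5 + c
h = -13685 (h = (-91 + 206)*(-127 + (-5 + 13)) = 115*(-127 + 8) = 115*(-119) = -13685)
S(19, -13)/(-8) + h/97 = -17/(-8) - 13685/97 = -17*(-⅛) - 13685*1/97 = 17/8 - 13685/97 = -107831/776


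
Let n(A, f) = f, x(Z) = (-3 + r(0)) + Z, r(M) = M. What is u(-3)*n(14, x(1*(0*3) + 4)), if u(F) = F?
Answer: -3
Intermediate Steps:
x(Z) = -3 + Z (x(Z) = (-3 + 0) + Z = -3 + Z)
u(-3)*n(14, x(1*(0*3) + 4)) = -3*(-3 + (1*(0*3) + 4)) = -3*(-3 + (1*0 + 4)) = -3*(-3 + (0 + 4)) = -3*(-3 + 4) = -3*1 = -3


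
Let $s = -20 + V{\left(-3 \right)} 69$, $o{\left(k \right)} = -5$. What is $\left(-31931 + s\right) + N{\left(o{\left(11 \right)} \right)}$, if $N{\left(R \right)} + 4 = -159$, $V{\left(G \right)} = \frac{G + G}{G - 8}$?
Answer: $- \frac{352840}{11} \approx -32076.0$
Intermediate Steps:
$V{\left(G \right)} = \frac{2 G}{-8 + G}$
$N{\left(R \right)} = -163$ ($N{\left(R \right)} = -4 - 159 = -163$)
$s = \frac{194}{11}$ ($s = -20 + 2 \left(-3\right) \frac{1}{-8 - 3} \cdot 69 = -20 + 2 \left(-3\right) \frac{1}{-11} \cdot 69 = -20 + 2 \left(-3\right) \left(- \frac{1}{11}\right) 69 = -20 + \frac{6}{11} \cdot 69 = -20 + \frac{414}{11} = \frac{194}{11} \approx 17.636$)
$\left(-31931 + s\right) + N{\left(o{\left(11 \right)} \right)} = \left(-31931 + \frac{194}{11}\right) - 163 = - \frac{351047}{11} - 163 = - \frac{352840}{11}$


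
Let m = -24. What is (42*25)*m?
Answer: -25200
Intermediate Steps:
(42*25)*m = (42*25)*(-24) = 1050*(-24) = -25200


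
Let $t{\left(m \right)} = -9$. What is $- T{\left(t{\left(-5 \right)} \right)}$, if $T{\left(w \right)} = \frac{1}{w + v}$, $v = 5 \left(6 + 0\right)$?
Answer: $- \frac{1}{21} \approx -0.047619$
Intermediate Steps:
$v = 30$ ($v = 5 \cdot 6 = 30$)
$T{\left(w \right)} = \frac{1}{30 + w}$ ($T{\left(w \right)} = \frac{1}{w + 30} = \frac{1}{30 + w}$)
$- T{\left(t{\left(-5 \right)} \right)} = - \frac{1}{30 - 9} = - \frac{1}{21}$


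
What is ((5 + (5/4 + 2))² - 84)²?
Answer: 65025/256 ≈ 254.00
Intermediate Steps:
((5 + (5/4 + 2))² - 84)² = ((5 + 13/4)² - 84)² = ((33/4)² - 84)² = (1089/16 - 84)² = (-255/16)² = 65025/256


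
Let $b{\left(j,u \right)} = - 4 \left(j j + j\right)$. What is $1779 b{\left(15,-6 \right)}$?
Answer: $-1707840$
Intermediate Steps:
$b{\left(j,u \right)} = - 4 j - 4 j^{2}$ ($b{\left(j,u \right)} = - 4 \left(j^{2} + j\right) = - 4 \left(j + j^{2}\right) = - 4 j - 4 j^{2}$)
$1779 b{\left(15,-6 \right)} = 1779 \left(\left(-4\right) 15 \left(1 + 15\right)\right) = 1779 \left(\left(-4\right) 15 \cdot 16\right) = 1779 \left(-960\right) = -1707840$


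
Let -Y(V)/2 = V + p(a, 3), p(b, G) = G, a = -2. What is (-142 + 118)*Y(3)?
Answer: 288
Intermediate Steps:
Y(V) = -6 - 2*V (Y(V) = -2*(V + 3) = -2*(3 + V) = -6 - 2*V)
(-142 + 118)*Y(3) = (-142 + 118)*(-6 - 2*3) = -24*(-6 - 6) = -24*(-12) = 288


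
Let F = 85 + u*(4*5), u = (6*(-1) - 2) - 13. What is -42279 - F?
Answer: -41944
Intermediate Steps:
u = -21 (u = (-6 - 2) - 13 = -8 - 13 = -21)
F = -335 (F = 85 - 84*5 = 85 - 21*20 = 85 - 420 = -335)
-42279 - F = -42279 - 1*(-335) = -42279 + 335 = -41944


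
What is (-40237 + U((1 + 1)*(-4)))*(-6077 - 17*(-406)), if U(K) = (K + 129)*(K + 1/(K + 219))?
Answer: -7172660550/211 ≈ -3.3994e+7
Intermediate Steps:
U(K) = (129 + K)*(K + 1/(219 + K))
(-40237 + U((1 + 1)*(-4)))*(-6077 - 17*(-406)) = (-40237 + (129 + ((1 + 1)*(-4))³ + 348*((1 + 1)*(-4))² + 28252*((1 + 1)*(-4)))/(219 + (1 + 1)*(-4)))*(-6077 - 17*(-406)) = (-40237 + (129 + (2*(-4))³ + 348*(2*(-4))² + 28252*(2*(-4)))/(219 + 2*(-4)))*(-6077 + 6902) = (-40237 + (129 + (-8)³ + 348*(-8)² + 28252*(-8))/(219 - 8))*825 = (-40237 + (129 - 512 + 348*64 - 226016)/211)*825 = (-40237 + (129 - 512 + 22272 - 226016)/211)*825 = (-40237 + (1/211)*(-204127))*825 = (-40237 - 204127/211)*825 = -8694134/211*825 = -7172660550/211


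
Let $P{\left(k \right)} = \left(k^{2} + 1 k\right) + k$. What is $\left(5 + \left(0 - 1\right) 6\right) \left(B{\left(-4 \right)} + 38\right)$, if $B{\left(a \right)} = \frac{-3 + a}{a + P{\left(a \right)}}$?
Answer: $- \frac{145}{4} \approx -36.25$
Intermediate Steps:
$P{\left(k \right)} = k^{2} + 2 k$ ($P{\left(k \right)} = \left(k^{2} + k\right) + k = \left(k + k^{2}\right) + k = k^{2} + 2 k$)
$B{\left(a \right)} = \frac{-3 + a}{a + a \left(2 + a\right)}$
$\left(5 + \left(0 - 1\right) 6\right) \left(B{\left(-4 \right)} + 38\right) = \left(5 + \left(0 - 1\right) 6\right) \left(\frac{-3 - 4}{\left(-4\right) \left(3 - 4\right)} + 38\right) = \left(5 - 6\right) \left(\left(- \frac{1}{4}\right) \frac{1}{-1} \left(-7\right) + 38\right) = \left(5 - 6\right) \left(\left(- \frac{1}{4}\right) \left(-1\right) \left(-7\right) + 38\right) = - (- \frac{7}{4} + 38) = \left(-1\right) \frac{145}{4} = - \frac{145}{4}$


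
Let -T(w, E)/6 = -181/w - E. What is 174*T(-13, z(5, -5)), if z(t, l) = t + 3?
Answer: -80388/13 ≈ -6183.7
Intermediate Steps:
z(t, l) = 3 + t
T(w, E) = 6*E + 1086/w (T(w, E) = -6*(-181/w - E) = -6*(-E - 181/w) = 6*E + 1086/w)
174*T(-13, z(5, -5)) = 174*(6*(3 + 5) + 1086/(-13)) = 174*(6*8 + 1086*(-1/13)) = 174*(48 - 1086/13) = 174*(-462/13) = -80388/13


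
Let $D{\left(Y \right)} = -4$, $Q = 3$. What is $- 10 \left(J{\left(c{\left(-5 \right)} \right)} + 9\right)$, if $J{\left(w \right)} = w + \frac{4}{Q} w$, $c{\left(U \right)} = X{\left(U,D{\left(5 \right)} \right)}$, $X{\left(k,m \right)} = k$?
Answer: $\frac{80}{3} \approx 26.667$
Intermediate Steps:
$c{\left(U \right)} = U$
$J{\left(w \right)} = \frac{7 w}{3}$ ($J{\left(w \right)} = w + \frac{4}{3} w = w + 4 \cdot \frac{1}{3} w = w + \frac{4 w}{3} = \frac{7 w}{3}$)
$- 10 \left(J{\left(c{\left(-5 \right)} \right)} + 9\right) = - 10 \left(\frac{7}{3} \left(-5\right) + 9\right) = - 10 \left(- \frac{35}{3} + 9\right) = \left(-10\right) \left(- \frac{8}{3}\right) = \frac{80}{3}$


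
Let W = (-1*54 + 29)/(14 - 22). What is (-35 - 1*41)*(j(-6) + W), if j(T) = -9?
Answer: 893/2 ≈ 446.50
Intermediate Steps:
W = 25/8 (W = (-54 + 29)/(-8) = -25*(-⅛) = 25/8 ≈ 3.1250)
(-35 - 1*41)*(j(-6) + W) = (-35 - 1*41)*(-9 + 25/8) = (-35 - 41)*(-47/8) = -76*(-47/8) = 893/2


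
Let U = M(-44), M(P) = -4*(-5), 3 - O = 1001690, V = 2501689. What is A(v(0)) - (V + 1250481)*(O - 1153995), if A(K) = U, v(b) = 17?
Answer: 8088485329960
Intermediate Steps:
O = -1001687 (O = 3 - 1*1001690 = 3 - 1001690 = -1001687)
M(P) = 20
U = 20
A(K) = 20
A(v(0)) - (V + 1250481)*(O - 1153995) = 20 - (2501689 + 1250481)*(-1001687 - 1153995) = 20 - 3752170*(-2155682) = 20 - 1*(-8088485329940) = 20 + 8088485329940 = 8088485329960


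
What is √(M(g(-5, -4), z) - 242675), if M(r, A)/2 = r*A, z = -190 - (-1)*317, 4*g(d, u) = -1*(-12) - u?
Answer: 3*I*√26851 ≈ 491.59*I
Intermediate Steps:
g(d, u) = 3 - u/4 (g(d, u) = (-1*(-12) - u)/4 = (12 - u)/4 = 3 - u/4)
z = 127 (z = -190 - 1*(-317) = -190 + 317 = 127)
M(r, A) = 2*A*r (M(r, A) = 2*(r*A) = 2*(A*r) = 2*A*r)
√(M(g(-5, -4), z) - 242675) = √(2*127*(3 - ¼*(-4)) - 242675) = √(2*127*(3 + 1) - 242675) = √(2*127*4 - 242675) = √(1016 - 242675) = √(-241659) = 3*I*√26851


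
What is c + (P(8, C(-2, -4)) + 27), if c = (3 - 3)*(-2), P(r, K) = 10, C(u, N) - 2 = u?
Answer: 37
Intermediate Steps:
C(u, N) = 2 + u
c = 0 (c = 0*(-2) = 0)
c + (P(8, C(-2, -4)) + 27) = 0 + (10 + 27) = 0 + 37 = 37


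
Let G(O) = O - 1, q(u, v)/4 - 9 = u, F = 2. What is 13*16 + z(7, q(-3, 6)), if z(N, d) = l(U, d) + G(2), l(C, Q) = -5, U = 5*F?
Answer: 204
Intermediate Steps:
q(u, v) = 36 + 4*u
U = 10 (U = 5*2 = 10)
G(O) = -1 + O
z(N, d) = -4 (z(N, d) = -5 + (-1 + 2) = -5 + 1 = -4)
13*16 + z(7, q(-3, 6)) = 13*16 - 4 = 208 - 4 = 204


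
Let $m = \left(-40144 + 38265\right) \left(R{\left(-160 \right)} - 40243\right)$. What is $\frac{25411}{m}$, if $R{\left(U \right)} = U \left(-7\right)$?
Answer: $\frac{25411}{73512117} \approx 0.00034567$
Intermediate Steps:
$R{\left(U \right)} = - 7 U$
$m = 73512117$ ($m = \left(-40144 + 38265\right) \left(\left(-7\right) \left(-160\right) - 40243\right) = - 1879 \left(1120 - 40243\right) = \left(-1879\right) \left(-39123\right) = 73512117$)
$\frac{25411}{m} = \frac{25411}{73512117}$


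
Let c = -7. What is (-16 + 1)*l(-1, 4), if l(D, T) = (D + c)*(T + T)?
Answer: 960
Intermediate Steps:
l(D, T) = 2*T*(-7 + D) (l(D, T) = (D - 7)*(T + T) = (-7 + D)*(2*T) = 2*T*(-7 + D))
(-16 + 1)*l(-1, 4) = (-16 + 1)*(2*4*(-7 - 1)) = -30*4*(-8) = -15*(-64) = 960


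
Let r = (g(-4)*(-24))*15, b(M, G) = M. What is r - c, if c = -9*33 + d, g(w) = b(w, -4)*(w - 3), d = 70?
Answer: -9853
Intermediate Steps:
g(w) = w*(-3 + w) (g(w) = w*(w - 3) = w*(-3 + w))
c = -227 (c = -9*33 + 70 = -297 + 70 = -227)
r = -10080 (r = (-4*(-3 - 4)*(-24))*15 = (-4*(-7)*(-24))*15 = (28*(-24))*15 = -672*15 = -10080)
r - c = -10080 - 1*(-227) = -10080 + 227 = -9853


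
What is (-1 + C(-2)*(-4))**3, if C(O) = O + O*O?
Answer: -729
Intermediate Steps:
C(O) = O + O**2
(-1 + C(-2)*(-4))**3 = (-1 - 2*(1 - 2)*(-4))**3 = (-1 - 2*(-1)*(-4))**3 = (-1 + 2*(-4))**3 = (-1 - 8)**3 = (-9)**3 = -729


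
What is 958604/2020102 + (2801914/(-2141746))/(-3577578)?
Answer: 1836270494206594195/3869638390165905294 ≈ 0.47453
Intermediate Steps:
958604/2020102 + (2801914/(-2141746))/(-3577578) = 958604*(1/2020102) + (2801914*(-1/2141746))*(-1/3577578) = 479302/1010051 - 1400957/1070873*(-1/3577578) = 479302/1010051 + 1400957/3831131685594 = 1836270494206594195/3869638390165905294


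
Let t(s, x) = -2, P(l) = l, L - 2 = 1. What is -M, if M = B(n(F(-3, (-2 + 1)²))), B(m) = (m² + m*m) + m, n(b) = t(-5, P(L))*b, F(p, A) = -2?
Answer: -36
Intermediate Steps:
L = 3 (L = 2 + 1 = 3)
n(b) = -2*b
B(m) = m + 2*m² (B(m) = (m² + m²) + m = 2*m² + m = m + 2*m²)
M = 36 (M = (-2*(-2))*(1 + 2*(-2*(-2))) = 4*(1 + 2*4) = 4*(1 + 8) = 4*9 = 36)
-M = -1*36 = -36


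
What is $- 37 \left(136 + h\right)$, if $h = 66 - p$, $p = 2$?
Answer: $-7400$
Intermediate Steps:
$h = 64$ ($h = 66 - 2 = 64$)
$- 37 \left(136 + h\right) = - 37 \left(136 + 64\right) = \left(-37\right) 200 = -7400$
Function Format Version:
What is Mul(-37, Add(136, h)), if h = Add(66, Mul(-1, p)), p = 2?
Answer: -7400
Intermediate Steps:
h = 64 (h = Add(66, Mul(-1, 2)) = Add(66, -2) = 64)
Mul(-37, Add(136, h)) = Mul(-37, Add(136, 64)) = Mul(-37, 200) = -7400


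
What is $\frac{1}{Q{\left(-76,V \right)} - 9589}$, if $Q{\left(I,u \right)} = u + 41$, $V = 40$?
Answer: $- \frac{1}{9508} \approx -0.00010517$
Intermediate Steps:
$Q{\left(I,u \right)} = 41 + u$
$\frac{1}{Q{\left(-76,V \right)} - 9589} = \frac{1}{\left(41 + 40\right) - 9589} = \frac{1}{81 - 9589} = \frac{1}{-9508} = - \frac{1}{9508}$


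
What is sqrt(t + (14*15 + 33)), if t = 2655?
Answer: 3*sqrt(322) ≈ 53.833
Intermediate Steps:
sqrt(t + (14*15 + 33)) = sqrt(2655 + (14*15 + 33)) = sqrt(2655 + (210 + 33)) = sqrt(2655 + 243) = sqrt(2898) = 3*sqrt(322)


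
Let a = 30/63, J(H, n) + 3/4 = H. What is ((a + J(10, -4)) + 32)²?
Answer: 12285025/7056 ≈ 1741.1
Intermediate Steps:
J(H, n) = -¾ + H
a = 10/21 (a = 30*(1/63) = 10/21 ≈ 0.47619)
((a + J(10, -4)) + 32)² = ((10/21 + (-¾ + 10)) + 32)² = ((10/21 + 37/4) + 32)² = (817/84 + 32)² = (3505/84)² = 12285025/7056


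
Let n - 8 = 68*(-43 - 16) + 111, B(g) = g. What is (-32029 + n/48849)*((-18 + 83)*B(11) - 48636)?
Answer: 74976646179394/48849 ≈ 1.5349e+9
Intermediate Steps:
n = -3893 (n = 8 + (68*(-43 - 16) + 111) = 8 + (68*(-59) + 111) = 8 + (-4012 + 111) = 8 - 3901 = -3893)
(-32029 + n/48849)*((-18 + 83)*B(11) - 48636) = (-32029 - 3893/48849)*((-18 + 83)*11 - 48636) = (-32029 - 3893*1/48849)*(65*11 - 48636) = (-32029 - 3893/48849)*(715 - 48636) = -1564588514/48849*(-47921) = 74976646179394/48849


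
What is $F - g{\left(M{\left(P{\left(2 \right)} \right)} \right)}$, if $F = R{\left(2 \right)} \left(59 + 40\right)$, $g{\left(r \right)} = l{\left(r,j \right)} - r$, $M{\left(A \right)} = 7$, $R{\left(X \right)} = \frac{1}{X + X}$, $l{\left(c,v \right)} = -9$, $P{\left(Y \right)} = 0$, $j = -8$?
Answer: $\frac{163}{4} \approx 40.75$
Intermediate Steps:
$R{\left(X \right)} = \frac{1}{2 X}$
$g{\left(r \right)} = -9 - r$
$F = \frac{99}{4}$ ($F = \frac{1}{2 \cdot 2} \left(59 + 40\right) = \frac{1}{2} \cdot \frac{1}{2} \cdot 99 = \frac{1}{4} \cdot 99 = \frac{99}{4} \approx 24.75$)
$F - g{\left(M{\left(P{\left(2 \right)} \right)} \right)} = \frac{99}{4} - \left(-9 - 7\right) = \frac{99}{4} - -16 = \frac{99}{4} + 16 = \frac{163}{4}$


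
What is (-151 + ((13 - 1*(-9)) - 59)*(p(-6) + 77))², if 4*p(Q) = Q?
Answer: 34680321/4 ≈ 8.6701e+6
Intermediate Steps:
p(Q) = Q/4
(-151 + ((13 - 1*(-9)) - 59)*(p(-6) + 77))² = (-151 + ((13 - 1*(-9)) - 59)*((¼)*(-6) + 77))² = (-151 + ((13 + 9) - 59)*(-3/2 + 77))² = (-151 + (22 - 59)*(151/2))² = (-151 - 37*151/2)² = (-151 - 5587/2)² = (-5889/2)² = 34680321/4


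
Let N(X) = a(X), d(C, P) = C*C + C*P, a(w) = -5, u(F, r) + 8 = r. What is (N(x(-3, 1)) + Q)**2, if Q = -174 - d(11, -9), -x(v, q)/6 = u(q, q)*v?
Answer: 40401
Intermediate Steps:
u(F, r) = -8 + r
x(v, q) = -6*v*(-8 + q) (x(v, q) = -6*(-8 + q)*v = -6*v*(-8 + q))
d(C, P) = C**2 + C*P
N(X) = -5
Q = -196 (Q = -174 - 11*(11 - 9) = -174 - 11*2 = -174 - 1*22 = -174 - 22 = -196)
(N(x(-3, 1)) + Q)**2 = (-5 - 196)**2 = (-201)**2 = 40401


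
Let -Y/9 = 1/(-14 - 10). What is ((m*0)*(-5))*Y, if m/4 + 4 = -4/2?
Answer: 0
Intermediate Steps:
Y = 3/8 (Y = -9/(-14 - 10) = -9/(-24) = -9*(-1/24) = 3/8 ≈ 0.37500)
m = -24 (m = -16 + 4*(-4/2) = -16 + 4*(-4*½) = -16 + 4*(-2) = -16 - 8 = -24)
((m*0)*(-5))*Y = (-24*0*(-5))*(3/8) = (0*(-5))*(3/8) = 0*(3/8) = 0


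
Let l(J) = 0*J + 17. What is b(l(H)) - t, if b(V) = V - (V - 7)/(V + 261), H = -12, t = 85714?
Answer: -11911888/139 ≈ -85697.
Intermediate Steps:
l(J) = 17 (l(J) = 0 + 17 = 17)
b(V) = V - (-7 + V)/(261 + V)
b(l(H)) - t = (7 + 17² + 260*17)/(261 + 17) - 1*85714 = (7 + 289 + 4420)/278 - 85714 = (1/278)*4716 - 85714 = 2358/139 - 85714 = -11911888/139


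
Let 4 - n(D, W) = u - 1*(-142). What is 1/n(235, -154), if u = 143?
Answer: -1/281 ≈ -0.0035587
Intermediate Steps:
n(D, W) = -281 (n(D, W) = 4 - (143 - 1*(-142)) = 4 - (143 + 142) = 4 - 1*285 = 4 - 285 = -281)
1/n(235, -154) = 1/(-281) = -1/281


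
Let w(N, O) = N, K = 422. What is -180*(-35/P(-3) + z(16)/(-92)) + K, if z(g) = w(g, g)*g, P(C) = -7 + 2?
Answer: -7754/23 ≈ -337.13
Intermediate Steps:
P(C) = -5
z(g) = g**2 (z(g) = g*g = g**2)
-180*(-35/P(-3) + z(16)/(-92)) + K = -180*(-35/(-5) + 16**2/(-92)) + 422 = -180*(-35*(-1/5) + 256*(-1/92)) + 422 = -180*(7 - 64/23) + 422 = -180*97/23 + 422 = -17460/23 + 422 = -7754/23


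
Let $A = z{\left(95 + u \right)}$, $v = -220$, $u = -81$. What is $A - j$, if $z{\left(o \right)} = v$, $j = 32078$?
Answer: $-32298$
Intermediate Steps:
$z{\left(o \right)} = -220$
$A = -220$
$A - j = -220 - 32078 = -32298$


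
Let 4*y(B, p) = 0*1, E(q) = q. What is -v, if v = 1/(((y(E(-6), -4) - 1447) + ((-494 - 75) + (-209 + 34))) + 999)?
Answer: 1/1192 ≈ 0.00083893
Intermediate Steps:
y(B, p) = 0 (y(B, p) = (0*1)/4 = (¼)*0 = 0)
v = -1/1192 (v = 1/(((0 - 1447) + ((-494 - 75) + (-209 + 34))) + 999) = 1/((-1447 + (-569 - 175)) + 999) = 1/((-1447 - 744) + 999) = 1/(-2191 + 999) = 1/(-1192) = -1/1192 ≈ -0.00083893)
-v = -1*(-1/1192) = 1/1192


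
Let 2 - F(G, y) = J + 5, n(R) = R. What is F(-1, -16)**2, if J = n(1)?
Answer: 16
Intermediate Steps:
J = 1
F(G, y) = -4 (F(G, y) = 2 - (1 + 5) = 2 - 1*6 = 2 - 6 = -4)
F(-1, -16)**2 = (-4)**2 = 16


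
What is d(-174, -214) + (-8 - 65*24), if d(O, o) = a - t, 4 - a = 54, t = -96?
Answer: -1522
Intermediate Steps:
a = -50 (a = 4 - 1*54 = 4 - 54 = -50)
d(O, o) = 46 (d(O, o) = -50 - 1*(-96) = -50 + 96 = 46)
d(-174, -214) + (-8 - 65*24) = 46 + (-8 - 65*24) = 46 + (-8 - 1560) = 46 - 1568 = -1522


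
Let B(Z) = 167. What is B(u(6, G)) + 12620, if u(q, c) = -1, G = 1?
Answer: 12787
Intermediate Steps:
B(u(6, G)) + 12620 = 167 + 12620 = 12787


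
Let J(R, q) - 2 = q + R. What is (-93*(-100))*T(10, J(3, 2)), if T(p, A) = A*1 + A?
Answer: 130200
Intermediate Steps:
J(R, q) = 2 + R + q (J(R, q) = 2 + (q + R) = 2 + (R + q) = 2 + R + q)
T(p, A) = 2*A (T(p, A) = A + A = 2*A)
(-93*(-100))*T(10, J(3, 2)) = (-93*(-100))*(2*(2 + 3 + 2)) = 9300*(2*7) = 9300*14 = 130200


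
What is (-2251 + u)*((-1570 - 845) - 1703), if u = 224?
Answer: 8347186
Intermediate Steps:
(-2251 + u)*((-1570 - 845) - 1703) = (-2251 + 224)*((-1570 - 845) - 1703) = -2027*(-2415 - 1703) = -2027*(-4118) = 8347186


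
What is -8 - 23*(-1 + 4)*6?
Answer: -422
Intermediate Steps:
-8 - 23*(-1 + 4)*6 = -8 - 69*6 = -8 - 23*18 = -8 - 414 = -422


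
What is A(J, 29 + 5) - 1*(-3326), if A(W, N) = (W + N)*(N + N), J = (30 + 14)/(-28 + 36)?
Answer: 6012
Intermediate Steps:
J = 11/2 (J = 44/8 = 44*(⅛) = 11/2 ≈ 5.5000)
A(W, N) = 2*N*(N + W) (A(W, N) = (N + W)*(2*N) = 2*N*(N + W))
A(J, 29 + 5) - 1*(-3326) = 2*(29 + 5)*((29 + 5) + 11/2) - 1*(-3326) = 2*34*(34 + 11/2) + 3326 = 2*34*(79/2) + 3326 = 2686 + 3326 = 6012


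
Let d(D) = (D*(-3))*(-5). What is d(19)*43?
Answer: 12255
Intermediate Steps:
d(D) = 15*D (d(D) = -3*D*(-5) = 15*D)
d(19)*43 = (15*19)*43 = 285*43 = 12255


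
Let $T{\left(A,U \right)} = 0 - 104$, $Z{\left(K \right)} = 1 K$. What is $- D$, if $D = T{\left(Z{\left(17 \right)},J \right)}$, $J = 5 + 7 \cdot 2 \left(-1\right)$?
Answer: $104$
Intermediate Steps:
$Z{\left(K \right)} = K$
$J = -9$ ($J = 5 + 7 \left(-2\right) = 5 - 14 = -9$)
$T{\left(A,U \right)} = -104$ ($T{\left(A,U \right)} = 0 - 104 = -104$)
$D = -104$
$- D = \left(-1\right) \left(-104\right) = 104$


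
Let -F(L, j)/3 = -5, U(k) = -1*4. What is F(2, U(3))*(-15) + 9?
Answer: -216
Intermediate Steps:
U(k) = -4
F(L, j) = 15 (F(L, j) = -3*(-5) = 15)
F(2, U(3))*(-15) + 9 = 15*(-15) + 9 = -225 + 9 = -216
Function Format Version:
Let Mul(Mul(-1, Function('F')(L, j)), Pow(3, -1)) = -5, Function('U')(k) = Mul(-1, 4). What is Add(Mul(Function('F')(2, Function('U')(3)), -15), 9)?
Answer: -216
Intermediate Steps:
Function('U')(k) = -4
Function('F')(L, j) = 15 (Function('F')(L, j) = Mul(-3, -5) = 15)
Add(Mul(Function('F')(2, Function('U')(3)), -15), 9) = Add(Mul(15, -15), 9) = Add(-225, 9) = -216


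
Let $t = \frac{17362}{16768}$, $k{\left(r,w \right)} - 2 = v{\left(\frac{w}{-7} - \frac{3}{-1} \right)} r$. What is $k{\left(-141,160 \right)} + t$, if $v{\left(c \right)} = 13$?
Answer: $- \frac{15342423}{8384} \approx -1830.0$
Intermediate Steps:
$k{\left(r,w \right)} = 2 + 13 r$
$t = \frac{8681}{8384}$ ($t = 17362 \cdot \frac{1}{16768} = \frac{8681}{8384} \approx 1.0354$)
$k{\left(-141,160 \right)} + t = \left(2 + 13 \left(-141\right)\right) + \frac{8681}{8384} = \left(2 - 1833\right) + \frac{8681}{8384} = -1831 + \frac{8681}{8384} = - \frac{15342423}{8384}$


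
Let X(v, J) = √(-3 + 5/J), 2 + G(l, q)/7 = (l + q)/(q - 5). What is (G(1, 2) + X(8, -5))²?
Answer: 437 - 84*I ≈ 437.0 - 84.0*I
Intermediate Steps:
G(l, q) = -14 + 7*(l + q)/(-5 + q) (G(l, q) = -14 + 7*((l + q)/(q - 5)) = -14 + 7*((l + q)/(-5 + q)) = -14 + 7*(l + q)/(-5 + q))
(G(1, 2) + X(8, -5))² = (7*(10 + 1 - 1*2)/(-5 + 2) + √(-3 + 5/(-5)))² = (7*(10 + 1 - 2)/(-3) + √(-3 + 5*(-⅕)))² = (7*(-⅓)*9 + √(-3 - 1))² = (-21 + √(-4))² = (-21 + 2*I)²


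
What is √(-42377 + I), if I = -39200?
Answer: 29*I*√97 ≈ 285.62*I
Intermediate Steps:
√(-42377 + I) = √(-42377 - 39200) = √(-81577) = 29*I*√97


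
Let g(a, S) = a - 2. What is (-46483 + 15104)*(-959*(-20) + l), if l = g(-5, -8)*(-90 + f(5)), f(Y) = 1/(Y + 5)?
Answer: -6215960247/10 ≈ -6.2160e+8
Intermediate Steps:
g(a, S) = -2 + a
f(Y) = 1/(5 + Y)
l = 6293/10 (l = (-2 - 5)*(-90 + 1/(5 + 5)) = -7*(-90 + 1/10) = -7*(-90 + ⅒) = -7*(-899/10) = 6293/10 ≈ 629.30)
(-46483 + 15104)*(-959*(-20) + l) = (-46483 + 15104)*(-959*(-20) + 6293/10) = -31379*(19180 + 6293/10) = -31379*198093/10 = -6215960247/10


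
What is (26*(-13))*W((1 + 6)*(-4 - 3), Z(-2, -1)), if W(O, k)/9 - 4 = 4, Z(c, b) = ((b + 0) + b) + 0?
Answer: -24336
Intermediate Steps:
Z(c, b) = 2*b (Z(c, b) = (b + b) + 0 = 2*b + 0 = 2*b)
W(O, k) = 72 (W(O, k) = 36 + 9*4 = 36 + 36 = 72)
(26*(-13))*W((1 + 6)*(-4 - 3), Z(-2, -1)) = (26*(-13))*72 = -338*72 = -24336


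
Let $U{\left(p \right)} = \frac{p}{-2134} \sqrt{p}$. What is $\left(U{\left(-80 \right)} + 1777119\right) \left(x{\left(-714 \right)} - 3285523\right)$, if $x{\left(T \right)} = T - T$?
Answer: $-5838765348237 - \frac{525683680 i \sqrt{5}}{1067} \approx -5.8388 \cdot 10^{12} - 1.1017 \cdot 10^{6} i$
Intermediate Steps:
$U{\left(p \right)} = - \frac{p^{\frac{3}{2}}}{2134}$ ($U{\left(p \right)} = p \left(- \frac{1}{2134}\right) \sqrt{p} = - \frac{p}{2134} \sqrt{p} = - \frac{p^{\frac{3}{2}}}{2134}$)
$x{\left(T \right)} = 0$
$\left(U{\left(-80 \right)} + 1777119\right) \left(x{\left(-714 \right)} - 3285523\right) = \left(- \frac{\left(-80\right)^{\frac{3}{2}}}{2134} + 1777119\right) \left(0 - 3285523\right) = \left(- \frac{\left(-320\right) i \sqrt{5}}{2134} + 1777119\right) \left(-3285523\right) = \left(\frac{160 i \sqrt{5}}{1067} + 1777119\right) \left(-3285523\right) = \left(1777119 + \frac{160 i \sqrt{5}}{1067}\right) \left(-3285523\right) = -5838765348237 - \frac{525683680 i \sqrt{5}}{1067}$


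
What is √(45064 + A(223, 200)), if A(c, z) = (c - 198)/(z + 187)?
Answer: √749911099/129 ≈ 212.28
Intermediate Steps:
A(c, z) = (-198 + c)/(187 + z)
√(45064 + A(223, 200)) = √(45064 + (-198 + 223)/(187 + 200)) = √(45064 + 25/387) = √(17439793/387) = √749911099/129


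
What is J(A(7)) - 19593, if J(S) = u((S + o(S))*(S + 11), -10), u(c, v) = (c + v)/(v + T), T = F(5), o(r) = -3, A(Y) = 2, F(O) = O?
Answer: -97942/5 ≈ -19588.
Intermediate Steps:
T = 5
u(c, v) = (c + v)/(5 + v) (u(c, v) = (c + v)/(v + 5) = (c + v)/(5 + v))
J(S) = 2 - (-3 + S)*(11 + S)/5 (J(S) = ((S - 3)*(S + 11) - 10)/(5 - 10) = ((-3 + S)*(11 + S) - 10)/(-5) = -(-10 + (-3 + S)*(11 + S))/5 = 2 - (-3 + S)*(11 + S)/5)
J(A(7)) - 19593 = (43/5 - 8/5*2 - ⅕*2²) - 19593 = (43/5 - 16/5 - ⅕*4) - 19593 = (43/5 - 16/5 - ⅘) - 19593 = 23/5 - 19593 = -97942/5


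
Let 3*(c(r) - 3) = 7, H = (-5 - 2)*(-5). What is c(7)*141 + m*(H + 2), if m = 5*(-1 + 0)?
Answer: 567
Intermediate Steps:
H = 35 (H = -7*(-5) = 35)
m = -5 (m = 5*(-1) = -5)
c(r) = 16/3 (c(r) = 3 + (⅓)*7 = 3 + 7/3 = 16/3)
c(7)*141 + m*(H + 2) = (16/3)*141 - 5*(35 + 2) = 752 - 5*37 = 752 - 185 = 567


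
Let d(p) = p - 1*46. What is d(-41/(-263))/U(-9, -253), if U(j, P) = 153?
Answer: -4019/13413 ≈ -0.29963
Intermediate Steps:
d(p) = -46 + p (d(p) = p - 46 = -46 + p)
d(-41/(-263))/U(-9, -253) = (-46 - 41/(-263))/153 = (-46 - 41*(-1/263))*(1/153) = (-46 + 41/263)*(1/153) = -12057/263*1/153 = -4019/13413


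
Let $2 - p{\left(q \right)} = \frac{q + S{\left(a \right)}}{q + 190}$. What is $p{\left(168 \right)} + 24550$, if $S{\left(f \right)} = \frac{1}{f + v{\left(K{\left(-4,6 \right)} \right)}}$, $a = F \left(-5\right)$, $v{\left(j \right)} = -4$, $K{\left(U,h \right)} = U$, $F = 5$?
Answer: $\frac{254893993}{10382} \approx 24552.0$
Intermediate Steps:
$a = -25$ ($a = 5 \left(-5\right) = -25$)
$S{\left(f \right)} = \frac{1}{-4 + f}$ ($S{\left(f \right)} = \frac{1}{f - 4} = \frac{1}{-4 + f}$)
$p{\left(q \right)} = 2 - \frac{- \frac{1}{29} + q}{190 + q}$ ($p{\left(q \right)} = 2 - \frac{q + \frac{1}{-4 - 25}}{q + 190} = 2 - \frac{q + \frac{1}{-29}}{190 + q} = 2 - \frac{q - \frac{1}{29}}{190 + q} = 2 - \frac{- \frac{1}{29} + q}{190 + q}$)
$p{\left(168 \right)} + 24550 = \frac{\frac{11021}{29} + 168}{190 + 168} + 24550 = \frac{1}{358} \cdot \frac{15893}{29} + 24550 = \frac{15893}{10382} + 24550 = \frac{254893993}{10382}$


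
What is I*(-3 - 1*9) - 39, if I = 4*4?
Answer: -231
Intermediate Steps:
I = 16
I*(-3 - 1*9) - 39 = 16*(-3 - 1*9) - 39 = 16*(-3 - 9) - 39 = 16*(-12) - 39 = -192 - 39 = -231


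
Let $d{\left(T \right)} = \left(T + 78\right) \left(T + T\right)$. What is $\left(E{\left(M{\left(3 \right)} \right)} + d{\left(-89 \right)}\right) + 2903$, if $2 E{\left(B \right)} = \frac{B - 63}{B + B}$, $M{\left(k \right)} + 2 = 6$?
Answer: $\frac{77717}{16} \approx 4857.3$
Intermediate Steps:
$M{\left(k \right)} = 4$ ($M{\left(k \right)} = -2 + 6 = 4$)
$E{\left(B \right)} = \frac{-63 + B}{4 B}$ ($E{\left(B \right)} = \frac{\left(B - 63\right) \frac{1}{B + B}}{2} = \frac{\left(-63 + B\right) \frac{1}{2 B}}{2} = \frac{\frac{1}{2} \frac{1}{B} \left(-63 + B\right)}{2} = \frac{-63 + B}{4 B}$)
$d{\left(T \right)} = 2 T \left(78 + T\right)$ ($d{\left(T \right)} = \left(78 + T\right) 2 T = 2 T \left(78 + T\right)$)
$\left(E{\left(M{\left(3 \right)} \right)} + d{\left(-89 \right)}\right) + 2903 = \left(\frac{-63 + 4}{4 \cdot 4} + 2 \left(-89\right) \left(78 - 89\right)\right) + 2903 = \left(\frac{1}{4} \cdot \frac{1}{4} \left(-59\right) + 2 \left(-89\right) \left(-11\right)\right) + 2903 = \left(- \frac{59}{16} + 1958\right) + 2903 = \frac{31269}{16} + 2903 = \frac{77717}{16}$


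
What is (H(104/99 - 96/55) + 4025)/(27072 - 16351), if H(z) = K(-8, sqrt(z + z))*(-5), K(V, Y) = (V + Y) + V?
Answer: 4105/10721 - 4*I*sqrt(2365)/353793 ≈ 0.38289 - 0.00054983*I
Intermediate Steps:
K(V, Y) = Y + 2*V
H(z) = 80 - 5*sqrt(2)*sqrt(z) (H(z) = (sqrt(z + z) + 2*(-8))*(-5) = (sqrt(2*z) - 16)*(-5) = (sqrt(2)*sqrt(z) - 16)*(-5) = (-16 + sqrt(2)*sqrt(z))*(-5) = 80 - 5*sqrt(2)*sqrt(z))
(H(104/99 - 96/55) + 4025)/(27072 - 16351) = ((80 - 5*sqrt(2)*sqrt(104/99 - 96/55)) + 4025)/(27072 - 16351) = ((80 - 5*sqrt(2)*sqrt(104*(1/99) - 96*1/55)) + 4025)/10721 = ((80 - 5*sqrt(2)*sqrt(104/99 - 96/55)) + 4025)*(1/10721) = ((80 - 5*sqrt(2)*sqrt(-344/495)) + 4025)*(1/10721) = ((80 - 5*sqrt(2)*2*I*sqrt(4730)/165) + 4025)*(1/10721) = ((80 - 4*I*sqrt(2365)/33) + 4025)*(1/10721) = (4105 - 4*I*sqrt(2365)/33)*(1/10721) = 4105/10721 - 4*I*sqrt(2365)/353793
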